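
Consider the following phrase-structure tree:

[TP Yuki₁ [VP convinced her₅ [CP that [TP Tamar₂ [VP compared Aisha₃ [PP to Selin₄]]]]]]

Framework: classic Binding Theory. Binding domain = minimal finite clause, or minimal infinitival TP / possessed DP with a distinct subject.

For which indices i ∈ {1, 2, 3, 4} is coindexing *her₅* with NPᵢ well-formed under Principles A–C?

none

*her* is a pronoun, so Principle B applies: it must be free in its binding domain.
Binding domain of *her₅*: the matrix TP, whose subject is Yuki₁.
*Yuki₁* c-commands the pronoun within its binding domain → coindexation would violate Principle B.
*Tamar₂*: the pronoun c-commands this R-expression → coindexation would violate Principle C on *Tamar₂*.
*Aisha₃*: the pronoun c-commands this R-expression → coindexation would violate Principle C on *Aisha₃*.
*Selin₄*: the pronoun c-commands this R-expression → coindexation would violate Principle C on *Selin₄*.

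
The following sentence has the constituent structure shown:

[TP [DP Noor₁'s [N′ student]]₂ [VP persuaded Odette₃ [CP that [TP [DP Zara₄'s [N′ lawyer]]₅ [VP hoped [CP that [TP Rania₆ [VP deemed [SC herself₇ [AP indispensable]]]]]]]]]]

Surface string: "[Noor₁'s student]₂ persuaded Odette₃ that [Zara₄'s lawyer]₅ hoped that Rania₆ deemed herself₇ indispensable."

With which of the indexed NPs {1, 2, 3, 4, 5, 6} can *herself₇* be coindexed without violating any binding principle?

*herself* is an anaphor, so Principle A applies: it must be bound in its binding domain.
Binding domain of *herself₇*: the embedded TP, whose subject is Rania₆.
*Noor₁* does not c-command the anaphor → cannot bind it.
*[Noor₁'s student]₂* c-commands the anaphor but is outside its binding domain → cannot satisfy Principle A.
*Odette₃* c-commands the anaphor but is outside its binding domain → cannot satisfy Principle A.
*Zara₄* does not c-command the anaphor → cannot bind it.
*[Zara₄'s lawyer]₅* c-commands the anaphor but is outside its binding domain → cannot satisfy Principle A.
*Rania₆* c-commands the anaphor within its binding domain → licit binder.

{6}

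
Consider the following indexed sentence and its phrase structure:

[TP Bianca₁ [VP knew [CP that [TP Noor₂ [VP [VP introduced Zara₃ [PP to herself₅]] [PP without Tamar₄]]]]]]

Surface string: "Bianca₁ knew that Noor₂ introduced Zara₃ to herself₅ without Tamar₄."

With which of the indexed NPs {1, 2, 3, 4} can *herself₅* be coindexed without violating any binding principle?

{2, 3}

*herself* is an anaphor, so Principle A applies: it must be bound in its binding domain.
Binding domain of *herself₅*: the embedded TP, whose subject is Noor₂.
*Bianca₁* c-commands the anaphor but is outside its binding domain → cannot satisfy Principle A.
*Noor₂* c-commands the anaphor within its binding domain → licit binder.
*Zara₃* c-commands the anaphor within its binding domain → licit binder.
*Tamar₄* does not c-command the anaphor → cannot bind it.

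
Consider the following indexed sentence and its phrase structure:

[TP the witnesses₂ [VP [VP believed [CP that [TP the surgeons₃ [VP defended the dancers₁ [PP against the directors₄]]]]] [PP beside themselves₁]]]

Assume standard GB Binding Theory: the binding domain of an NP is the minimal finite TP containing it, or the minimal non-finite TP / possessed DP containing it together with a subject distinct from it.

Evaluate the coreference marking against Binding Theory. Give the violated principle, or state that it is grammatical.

The two coindexed NPs are *the dancers₁* and *themselves₁*.
*themselves₁* is an anaphor. Principle A requires it to be bound within its binding domain — the matrix TP, whose subject is the witnesses₂.
Within that domain it is c-commanded by *the witnesses₂*, which does not share its index.
*the dancers₁* does not c-command the anaphor at all.
The anaphor is unbound in its domain → Principle A violation.

Principle A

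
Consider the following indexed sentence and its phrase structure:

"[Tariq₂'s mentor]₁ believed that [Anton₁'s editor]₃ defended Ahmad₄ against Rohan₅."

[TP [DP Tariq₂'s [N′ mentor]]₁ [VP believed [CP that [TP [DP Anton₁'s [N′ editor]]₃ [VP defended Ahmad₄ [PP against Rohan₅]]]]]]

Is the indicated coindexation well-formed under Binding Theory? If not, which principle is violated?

Principle C

The two coindexed NPs are *[Tariq₂'s mentor]₁* and *Anton₁*.
*Anton₁* is an R-expression. Principle C requires it to be free everywhere.
*[Tariq₂'s mentor]₁* c-commands it and carries the same index.
The R-expression is bound → Principle C violation.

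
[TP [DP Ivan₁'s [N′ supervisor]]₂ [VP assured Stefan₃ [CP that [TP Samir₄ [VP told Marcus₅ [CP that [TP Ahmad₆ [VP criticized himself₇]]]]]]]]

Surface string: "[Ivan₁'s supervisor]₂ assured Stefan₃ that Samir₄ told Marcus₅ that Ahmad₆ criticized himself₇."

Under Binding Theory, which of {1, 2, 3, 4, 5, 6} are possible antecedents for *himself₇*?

*himself* is an anaphor, so Principle A applies: it must be bound in its binding domain.
Binding domain of *himself₇*: the embedded TP, whose subject is Ahmad₆.
*Ivan₁* does not c-command the anaphor → cannot bind it.
*[Ivan₁'s supervisor]₂* c-commands the anaphor but is outside its binding domain → cannot satisfy Principle A.
*Stefan₃* c-commands the anaphor but is outside its binding domain → cannot satisfy Principle A.
*Samir₄* c-commands the anaphor but is outside its binding domain → cannot satisfy Principle A.
*Marcus₅* c-commands the anaphor but is outside its binding domain → cannot satisfy Principle A.
*Ahmad₆* c-commands the anaphor within its binding domain → licit binder.

{6}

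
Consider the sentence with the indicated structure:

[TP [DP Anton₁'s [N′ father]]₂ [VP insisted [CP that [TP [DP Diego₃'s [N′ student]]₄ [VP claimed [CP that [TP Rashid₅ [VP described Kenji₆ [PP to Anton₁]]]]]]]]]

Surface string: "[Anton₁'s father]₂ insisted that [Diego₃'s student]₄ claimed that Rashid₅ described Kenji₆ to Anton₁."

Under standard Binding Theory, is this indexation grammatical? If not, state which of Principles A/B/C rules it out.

grammatical

The two coindexed NPs are *Anton₁* and *Anton₁*.
*Anton₁* is an R-expression; no coindexed NP c-commands it, so Principle C holds.
*Anton₁* is an R-expression; *Anton₁* does not c-command it, and no other NP shares its index, so Principle C is satisfied.
All principles are respected.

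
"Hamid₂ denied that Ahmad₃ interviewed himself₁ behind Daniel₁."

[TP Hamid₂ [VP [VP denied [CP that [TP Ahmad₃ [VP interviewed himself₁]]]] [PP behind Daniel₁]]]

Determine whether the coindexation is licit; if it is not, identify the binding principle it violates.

The two coindexed NPs are *Daniel₁* and *himself₁*.
*himself₁* is an anaphor. Principle A requires it to be bound within its binding domain — the embedded TP, whose subject is Ahmad₃.
Within that domain it is c-commanded by *Ahmad₃*, which does not share its index.
*Daniel₁* does not c-command the anaphor at all.
The anaphor is unbound in its domain → Principle A violation.

Principle A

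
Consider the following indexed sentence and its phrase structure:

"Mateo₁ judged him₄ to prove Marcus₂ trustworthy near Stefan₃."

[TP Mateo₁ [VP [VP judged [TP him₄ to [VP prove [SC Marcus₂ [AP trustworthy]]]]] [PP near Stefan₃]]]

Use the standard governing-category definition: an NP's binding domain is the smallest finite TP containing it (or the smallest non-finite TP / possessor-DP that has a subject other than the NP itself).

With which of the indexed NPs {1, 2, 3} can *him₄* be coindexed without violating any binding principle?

{3}

*him* is a pronoun, so Principle B applies: it must be free in its binding domain.
Binding domain of *him₄*: the matrix TP, whose subject is Mateo₁.
*Mateo₁* c-commands the pronoun within its binding domain → coindexation would violate Principle B.
*Marcus₂*: the pronoun c-commands this R-expression → coindexation would violate Principle C on *Marcus₂*.
*Stefan₃* and the pronoun do not c-command one another → neither Principle B nor Principle C is at stake; coindexation permitted.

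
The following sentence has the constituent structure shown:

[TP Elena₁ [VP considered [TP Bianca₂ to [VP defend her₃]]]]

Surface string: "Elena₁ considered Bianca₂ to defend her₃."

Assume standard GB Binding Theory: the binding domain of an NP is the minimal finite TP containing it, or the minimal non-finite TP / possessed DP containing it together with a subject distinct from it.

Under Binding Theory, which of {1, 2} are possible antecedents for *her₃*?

{1}

*her* is a pronoun, so Principle B applies: it must be free in its binding domain.
Binding domain of *her₃*: the embedded TP, whose subject is Bianca₂.
*Elena₁* c-commands the pronoun but from outside its binding domain, and is not c-commanded by it → coindexation permitted.
*Bianca₂* c-commands the pronoun within its binding domain → coindexation would violate Principle B.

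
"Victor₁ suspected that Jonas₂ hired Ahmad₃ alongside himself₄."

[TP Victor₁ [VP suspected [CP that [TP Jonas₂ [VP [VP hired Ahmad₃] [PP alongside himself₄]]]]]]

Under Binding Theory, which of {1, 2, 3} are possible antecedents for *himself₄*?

*himself* is an anaphor, so Principle A applies: it must be bound in its binding domain.
Binding domain of *himself₄*: the embedded TP, whose subject is Jonas₂.
*Victor₁* c-commands the anaphor but is outside its binding domain → cannot satisfy Principle A.
*Jonas₂* c-commands the anaphor within its binding domain → licit binder.
*Ahmad₃* does not c-command the anaphor → cannot bind it.

{2}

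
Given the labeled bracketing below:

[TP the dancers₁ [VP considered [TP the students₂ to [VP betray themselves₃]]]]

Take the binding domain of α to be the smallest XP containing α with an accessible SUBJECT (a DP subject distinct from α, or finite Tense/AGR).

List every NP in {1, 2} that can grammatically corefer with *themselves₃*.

{2}

*themselves* is an anaphor, so Principle A applies: it must be bound in its binding domain.
Binding domain of *themselves₃*: the embedded TP, whose subject is the students₂.
*the dancers₁* c-commands the anaphor but is outside its binding domain → cannot satisfy Principle A.
*the students₂* c-commands the anaphor within its binding domain → licit binder.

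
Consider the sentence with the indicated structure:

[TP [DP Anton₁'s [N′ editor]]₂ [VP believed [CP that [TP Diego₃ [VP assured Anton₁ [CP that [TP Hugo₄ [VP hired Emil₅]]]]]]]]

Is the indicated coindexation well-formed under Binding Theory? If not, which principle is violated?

The two coindexed NPs are *Anton₁* and *Anton₁*.
*Anton₁* is an R-expression; no coindexed NP c-commands it, so Principle C holds.
*Anton₁* is an R-expression; *Anton₁* does not c-command it, and no other NP shares its index, so Principle C is satisfied.
All principles are respected.

grammatical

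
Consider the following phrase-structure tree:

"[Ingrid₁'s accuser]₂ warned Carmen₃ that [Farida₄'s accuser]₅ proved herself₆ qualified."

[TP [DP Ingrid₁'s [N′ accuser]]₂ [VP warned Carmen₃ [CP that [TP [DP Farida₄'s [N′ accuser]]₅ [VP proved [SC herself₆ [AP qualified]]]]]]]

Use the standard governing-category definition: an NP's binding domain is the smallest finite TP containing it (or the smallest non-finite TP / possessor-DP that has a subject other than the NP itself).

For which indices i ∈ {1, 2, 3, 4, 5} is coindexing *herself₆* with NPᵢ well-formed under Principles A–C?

*herself* is an anaphor, so Principle A applies: it must be bound in its binding domain.
Binding domain of *herself₆*: the embedded TP, whose subject is [Farida₄'s accuser]₅.
*Ingrid₁* does not c-command the anaphor → cannot bind it.
*[Ingrid₁'s accuser]₂* c-commands the anaphor but is outside its binding domain → cannot satisfy Principle A.
*Carmen₃* c-commands the anaphor but is outside its binding domain → cannot satisfy Principle A.
*Farida₄* does not c-command the anaphor → cannot bind it.
*[Farida₄'s accuser]₅* c-commands the anaphor within its binding domain → licit binder.

{5}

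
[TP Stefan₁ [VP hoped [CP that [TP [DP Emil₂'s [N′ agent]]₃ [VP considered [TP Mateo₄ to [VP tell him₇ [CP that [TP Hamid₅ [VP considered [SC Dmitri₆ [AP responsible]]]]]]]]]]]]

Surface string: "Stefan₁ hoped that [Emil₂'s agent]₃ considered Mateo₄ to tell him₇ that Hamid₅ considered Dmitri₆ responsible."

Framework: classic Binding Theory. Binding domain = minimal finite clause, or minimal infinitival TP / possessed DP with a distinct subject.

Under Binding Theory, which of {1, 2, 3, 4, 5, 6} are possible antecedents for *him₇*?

{1, 2, 3}

*him* is a pronoun, so Principle B applies: it must be free in its binding domain.
Binding domain of *him₇*: the embedded TP, whose subject is Mateo₄.
*Stefan₁* c-commands the pronoun but from outside its binding domain, and is not c-commanded by it → coindexation permitted.
*Emil₂* and the pronoun do not c-command one another → neither Principle B nor Principle C is at stake; coindexation permitted.
*[Emil₂'s agent]₃* c-commands the pronoun but from outside its binding domain, and is not c-commanded by it → coindexation permitted.
*Mateo₄* c-commands the pronoun within its binding domain → coindexation would violate Principle B.
*Hamid₅*: the pronoun c-commands this R-expression → coindexation would violate Principle C on *Hamid₅*.
*Dmitri₆*: the pronoun c-commands this R-expression → coindexation would violate Principle C on *Dmitri₆*.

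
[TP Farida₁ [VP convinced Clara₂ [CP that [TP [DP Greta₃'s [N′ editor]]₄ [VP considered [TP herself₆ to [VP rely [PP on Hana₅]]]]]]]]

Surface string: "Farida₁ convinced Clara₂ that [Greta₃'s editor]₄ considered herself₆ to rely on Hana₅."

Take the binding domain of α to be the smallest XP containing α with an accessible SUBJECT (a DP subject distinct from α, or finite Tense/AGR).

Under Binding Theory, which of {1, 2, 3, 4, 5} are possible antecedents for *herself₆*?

{4}

*herself* is an anaphor, so Principle A applies: it must be bound in its binding domain.
Binding domain of *herself₆*: the embedded TP, whose subject is [Greta₃'s editor]₄.
*Farida₁* c-commands the anaphor but is outside its binding domain → cannot satisfy Principle A.
*Clara₂* c-commands the anaphor but is outside its binding domain → cannot satisfy Principle A.
*Greta₃* does not c-command the anaphor → cannot bind it.
*[Greta₃'s editor]₄* c-commands the anaphor within its binding domain → licit binder.
*Hana₅* does not c-command the anaphor → cannot bind it.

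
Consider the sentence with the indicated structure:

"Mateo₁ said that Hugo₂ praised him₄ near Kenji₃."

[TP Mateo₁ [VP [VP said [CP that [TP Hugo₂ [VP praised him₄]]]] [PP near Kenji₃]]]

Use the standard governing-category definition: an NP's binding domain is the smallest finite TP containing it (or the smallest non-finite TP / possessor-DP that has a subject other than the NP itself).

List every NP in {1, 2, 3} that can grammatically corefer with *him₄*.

*him* is a pronoun, so Principle B applies: it must be free in its binding domain.
Binding domain of *him₄*: the embedded TP, whose subject is Hugo₂.
*Mateo₁* c-commands the pronoun but from outside its binding domain, and is not c-commanded by it → coindexation permitted.
*Hugo₂* c-commands the pronoun within its binding domain → coindexation would violate Principle B.
*Kenji₃* and the pronoun do not c-command one another → neither Principle B nor Principle C is at stake; coindexation permitted.

{1, 3}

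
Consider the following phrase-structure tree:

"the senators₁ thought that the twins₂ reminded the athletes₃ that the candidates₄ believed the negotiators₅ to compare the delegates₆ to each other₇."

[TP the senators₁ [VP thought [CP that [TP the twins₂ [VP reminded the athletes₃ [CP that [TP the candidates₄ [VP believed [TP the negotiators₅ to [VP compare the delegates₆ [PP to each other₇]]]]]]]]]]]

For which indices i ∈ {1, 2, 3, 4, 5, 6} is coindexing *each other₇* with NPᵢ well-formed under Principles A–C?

{5, 6}

*each other* is an anaphor, so Principle A applies: it must be bound in its binding domain.
Binding domain of *each other₇*: the embedded TP, whose subject is the negotiators₅.
*the senators₁* c-commands the anaphor but is outside its binding domain → cannot satisfy Principle A.
*the twins₂* c-commands the anaphor but is outside its binding domain → cannot satisfy Principle A.
*the athletes₃* c-commands the anaphor but is outside its binding domain → cannot satisfy Principle A.
*the candidates₄* c-commands the anaphor but is outside its binding domain → cannot satisfy Principle A.
*the negotiators₅* c-commands the anaphor within its binding domain → licit binder.
*the delegates₆* c-commands the anaphor within its binding domain → licit binder.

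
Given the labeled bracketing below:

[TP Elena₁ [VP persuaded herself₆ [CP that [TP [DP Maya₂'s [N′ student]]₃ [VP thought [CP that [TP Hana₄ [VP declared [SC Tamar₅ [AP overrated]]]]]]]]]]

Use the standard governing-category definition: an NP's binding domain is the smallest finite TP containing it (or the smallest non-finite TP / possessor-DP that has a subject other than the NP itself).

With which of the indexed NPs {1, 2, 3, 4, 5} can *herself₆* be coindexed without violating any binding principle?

{1}

*herself* is an anaphor, so Principle A applies: it must be bound in its binding domain.
Binding domain of *herself₆*: the matrix TP, whose subject is Elena₁.
*Elena₁* c-commands the anaphor within its binding domain → licit binder.
*Maya₂* does not c-command the anaphor → cannot bind it.
*[Maya₂'s student]₃* does not c-command the anaphor → cannot bind it.
*Hana₄* does not c-command the anaphor → cannot bind it.
*Tamar₅* does not c-command the anaphor → cannot bind it.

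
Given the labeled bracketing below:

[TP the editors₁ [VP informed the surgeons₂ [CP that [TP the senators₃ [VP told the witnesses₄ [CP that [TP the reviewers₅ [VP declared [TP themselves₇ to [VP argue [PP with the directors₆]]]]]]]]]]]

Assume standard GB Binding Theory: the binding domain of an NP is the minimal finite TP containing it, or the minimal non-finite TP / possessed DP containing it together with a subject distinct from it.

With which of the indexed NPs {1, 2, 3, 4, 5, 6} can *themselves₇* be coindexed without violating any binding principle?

{5}

*themselves* is an anaphor, so Principle A applies: it must be bound in its binding domain.
Binding domain of *themselves₇*: the embedded TP, whose subject is the reviewers₅.
*the editors₁* c-commands the anaphor but is outside its binding domain → cannot satisfy Principle A.
*the surgeons₂* c-commands the anaphor but is outside its binding domain → cannot satisfy Principle A.
*the senators₃* c-commands the anaphor but is outside its binding domain → cannot satisfy Principle A.
*the witnesses₄* c-commands the anaphor but is outside its binding domain → cannot satisfy Principle A.
*the reviewers₅* c-commands the anaphor within its binding domain → licit binder.
*the directors₆* does not c-command the anaphor → cannot bind it.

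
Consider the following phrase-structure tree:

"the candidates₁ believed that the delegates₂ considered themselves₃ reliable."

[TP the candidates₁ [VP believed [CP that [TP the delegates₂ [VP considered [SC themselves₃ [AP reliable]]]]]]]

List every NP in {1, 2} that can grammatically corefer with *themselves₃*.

{2}

*themselves* is an anaphor, so Principle A applies: it must be bound in its binding domain.
Binding domain of *themselves₃*: the embedded TP, whose subject is the delegates₂.
*the candidates₁* c-commands the anaphor but is outside its binding domain → cannot satisfy Principle A.
*the delegates₂* c-commands the anaphor within its binding domain → licit binder.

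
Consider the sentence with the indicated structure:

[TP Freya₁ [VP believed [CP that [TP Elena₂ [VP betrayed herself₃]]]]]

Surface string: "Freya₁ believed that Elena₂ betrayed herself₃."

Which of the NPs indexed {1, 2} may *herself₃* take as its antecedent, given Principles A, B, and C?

{2}

*herself* is an anaphor, so Principle A applies: it must be bound in its binding domain.
Binding domain of *herself₃*: the embedded TP, whose subject is Elena₂.
*Freya₁* c-commands the anaphor but is outside its binding domain → cannot satisfy Principle A.
*Elena₂* c-commands the anaphor within its binding domain → licit binder.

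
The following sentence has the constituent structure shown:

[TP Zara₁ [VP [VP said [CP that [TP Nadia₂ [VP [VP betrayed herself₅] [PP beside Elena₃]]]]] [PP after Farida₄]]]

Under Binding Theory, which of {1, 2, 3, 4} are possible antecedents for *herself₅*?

{2}

*herself* is an anaphor, so Principle A applies: it must be bound in its binding domain.
Binding domain of *herself₅*: the embedded TP, whose subject is Nadia₂.
*Zara₁* c-commands the anaphor but is outside its binding domain → cannot satisfy Principle A.
*Nadia₂* c-commands the anaphor within its binding domain → licit binder.
*Elena₃* does not c-command the anaphor → cannot bind it.
*Farida₄* does not c-command the anaphor → cannot bind it.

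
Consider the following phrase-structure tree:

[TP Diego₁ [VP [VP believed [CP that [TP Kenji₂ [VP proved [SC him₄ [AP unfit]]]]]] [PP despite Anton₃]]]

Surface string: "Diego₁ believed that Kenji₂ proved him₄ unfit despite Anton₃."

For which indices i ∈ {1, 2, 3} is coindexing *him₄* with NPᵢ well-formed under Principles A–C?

{1, 3}

*him* is a pronoun, so Principle B applies: it must be free in its binding domain.
Binding domain of *him₄*: the embedded TP, whose subject is Kenji₂.
*Diego₁* c-commands the pronoun but from outside its binding domain, and is not c-commanded by it → coindexation permitted.
*Kenji₂* c-commands the pronoun within its binding domain → coindexation would violate Principle B.
*Anton₃* and the pronoun do not c-command one another → neither Principle B nor Principle C is at stake; coindexation permitted.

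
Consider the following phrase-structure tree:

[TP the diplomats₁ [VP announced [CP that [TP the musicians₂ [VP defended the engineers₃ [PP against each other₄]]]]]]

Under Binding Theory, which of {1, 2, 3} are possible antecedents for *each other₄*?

{2, 3}

*each other* is an anaphor, so Principle A applies: it must be bound in its binding domain.
Binding domain of *each other₄*: the embedded TP, whose subject is the musicians₂.
*the diplomats₁* c-commands the anaphor but is outside its binding domain → cannot satisfy Principle A.
*the musicians₂* c-commands the anaphor within its binding domain → licit binder.
*the engineers₃* c-commands the anaphor within its binding domain → licit binder.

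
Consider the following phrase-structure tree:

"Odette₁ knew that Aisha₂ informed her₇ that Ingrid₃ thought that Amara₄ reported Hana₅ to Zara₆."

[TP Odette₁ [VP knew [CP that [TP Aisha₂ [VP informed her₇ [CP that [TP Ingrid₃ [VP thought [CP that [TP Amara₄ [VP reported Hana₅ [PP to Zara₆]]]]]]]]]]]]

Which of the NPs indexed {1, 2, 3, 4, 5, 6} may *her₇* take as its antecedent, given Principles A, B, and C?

*her* is a pronoun, so Principle B applies: it must be free in its binding domain.
Binding domain of *her₇*: the embedded TP, whose subject is Aisha₂.
*Odette₁* c-commands the pronoun but from outside its binding domain, and is not c-commanded by it → coindexation permitted.
*Aisha₂* c-commands the pronoun within its binding domain → coindexation would violate Principle B.
*Ingrid₃*: the pronoun c-commands this R-expression → coindexation would violate Principle C on *Ingrid₃*.
*Amara₄*: the pronoun c-commands this R-expression → coindexation would violate Principle C on *Amara₄*.
*Hana₅*: the pronoun c-commands this R-expression → coindexation would violate Principle C on *Hana₅*.
*Zara₆*: the pronoun c-commands this R-expression → coindexation would violate Principle C on *Zara₆*.

{1}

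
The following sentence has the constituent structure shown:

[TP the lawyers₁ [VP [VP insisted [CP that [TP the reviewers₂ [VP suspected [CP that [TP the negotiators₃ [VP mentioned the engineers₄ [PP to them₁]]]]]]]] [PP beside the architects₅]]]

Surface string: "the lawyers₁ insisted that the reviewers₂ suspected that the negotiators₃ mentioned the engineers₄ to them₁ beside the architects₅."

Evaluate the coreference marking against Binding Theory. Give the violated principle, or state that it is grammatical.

grammatical

The two coindexed NPs are *the lawyers₁* and *them₁*.
*them₁* is a pronoun; its binding domain is the embedded TP, whose subject is the negotiators₃. Within that domain it is c-commanded only by *the negotiators₃*, *the engineers₄*, which carry a different index — the pronoun is free locally, so Principle B holds.
*the lawyers₁* is an R-expression; *them₁* does not c-command it, and no other NP shares its index, so Principle C is satisfied.
All principles are respected.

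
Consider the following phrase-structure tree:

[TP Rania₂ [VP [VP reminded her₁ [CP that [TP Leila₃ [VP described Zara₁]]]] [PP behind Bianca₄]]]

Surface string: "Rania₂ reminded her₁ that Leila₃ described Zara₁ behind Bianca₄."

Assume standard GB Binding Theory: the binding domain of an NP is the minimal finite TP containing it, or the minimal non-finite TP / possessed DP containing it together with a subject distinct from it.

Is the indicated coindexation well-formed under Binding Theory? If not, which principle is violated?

The two coindexed NPs are *her₁* and *Zara₁*.
*Zara₁* is an R-expression. Principle C requires it to be free everywhere.
*her₁* c-commands it and carries the same index.
The R-expression is bound → Principle C violation.

Principle C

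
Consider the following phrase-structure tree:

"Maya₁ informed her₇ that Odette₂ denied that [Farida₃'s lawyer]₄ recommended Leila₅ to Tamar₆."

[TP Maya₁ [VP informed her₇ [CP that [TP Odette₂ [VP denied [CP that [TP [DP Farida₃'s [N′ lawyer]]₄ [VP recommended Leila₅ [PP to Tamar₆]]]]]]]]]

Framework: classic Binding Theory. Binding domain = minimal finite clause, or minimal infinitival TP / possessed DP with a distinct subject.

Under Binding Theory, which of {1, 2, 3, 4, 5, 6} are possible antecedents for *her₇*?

none

*her* is a pronoun, so Principle B applies: it must be free in its binding domain.
Binding domain of *her₇*: the matrix TP, whose subject is Maya₁.
*Maya₁* c-commands the pronoun within its binding domain → coindexation would violate Principle B.
*Odette₂*: the pronoun c-commands this R-expression → coindexation would violate Principle C on *Odette₂*.
*Farida₃*: the pronoun c-commands this R-expression → coindexation would violate Principle C on *Farida₃*.
*[Farida₃'s lawyer]₄*: the pronoun c-commands this R-expression → coindexation would violate Principle C on *[Farida₃'s lawyer]₄*.
*Leila₅*: the pronoun c-commands this R-expression → coindexation would violate Principle C on *Leila₅*.
*Tamar₆*: the pronoun c-commands this R-expression → coindexation would violate Principle C on *Tamar₆*.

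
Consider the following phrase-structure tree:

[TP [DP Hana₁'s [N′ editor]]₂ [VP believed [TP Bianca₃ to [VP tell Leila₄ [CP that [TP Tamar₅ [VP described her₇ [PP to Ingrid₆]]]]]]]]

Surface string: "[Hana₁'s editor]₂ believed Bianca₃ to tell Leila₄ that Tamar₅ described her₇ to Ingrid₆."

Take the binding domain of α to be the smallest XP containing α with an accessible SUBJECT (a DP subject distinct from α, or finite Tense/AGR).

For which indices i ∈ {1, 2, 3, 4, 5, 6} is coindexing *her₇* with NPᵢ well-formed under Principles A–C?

{1, 2, 3, 4}

*her* is a pronoun, so Principle B applies: it must be free in its binding domain.
Binding domain of *her₇*: the embedded TP, whose subject is Tamar₅.
*Hana₁* and the pronoun do not c-command one another → neither Principle B nor Principle C is at stake; coindexation permitted.
*[Hana₁'s editor]₂* c-commands the pronoun but from outside its binding domain, and is not c-commanded by it → coindexation permitted.
*Bianca₃* c-commands the pronoun but from outside its binding domain, and is not c-commanded by it → coindexation permitted.
*Leila₄* c-commands the pronoun but from outside its binding domain, and is not c-commanded by it → coindexation permitted.
*Tamar₅* c-commands the pronoun within its binding domain → coindexation would violate Principle B.
*Ingrid₆*: the pronoun c-commands this R-expression → coindexation would violate Principle C on *Ingrid₆*.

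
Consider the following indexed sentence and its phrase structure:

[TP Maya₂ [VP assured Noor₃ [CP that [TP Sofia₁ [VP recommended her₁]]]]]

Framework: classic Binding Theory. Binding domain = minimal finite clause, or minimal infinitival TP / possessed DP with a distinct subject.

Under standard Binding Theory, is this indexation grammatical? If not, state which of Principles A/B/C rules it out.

Principle B

The two coindexed NPs are *Sofia₁* and *her₁*.
*her₁* is a pronoun. Its binding domain is the embedded TP, whose subject is Sofia₁.
*Sofia₁* c-commands it within that domain and carries the same index.
The pronoun is locally bound → Principle B violation.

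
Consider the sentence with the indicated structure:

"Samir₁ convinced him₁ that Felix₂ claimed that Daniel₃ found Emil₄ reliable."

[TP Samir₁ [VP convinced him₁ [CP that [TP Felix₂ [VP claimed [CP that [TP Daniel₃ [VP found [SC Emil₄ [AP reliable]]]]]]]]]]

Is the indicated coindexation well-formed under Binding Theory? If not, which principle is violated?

The two coindexed NPs are *Samir₁* and *him₁*.
*him₁* is a pronoun. Its binding domain is the matrix TP, whose subject is Samir₁.
*Samir₁* c-commands it within that domain and carries the same index.
The pronoun is locally bound → Principle B violation.

Principle B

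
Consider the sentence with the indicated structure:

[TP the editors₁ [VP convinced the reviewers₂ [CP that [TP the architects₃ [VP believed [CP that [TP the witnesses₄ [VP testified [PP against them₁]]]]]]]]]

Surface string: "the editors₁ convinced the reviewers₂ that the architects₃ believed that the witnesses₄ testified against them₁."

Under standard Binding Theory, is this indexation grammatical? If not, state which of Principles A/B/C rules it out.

grammatical

The two coindexed NPs are *the editors₁* and *them₁*.
*them₁* is a pronoun; its binding domain is the embedded TP, whose subject is the witnesses₄. Within that domain it is c-commanded only by *the witnesses₄*, which carries a different index — the pronoun is free locally, so Principle B holds.
*the editors₁* is an R-expression; *them₁* does not c-command it, and no other NP shares its index, so Principle C is satisfied.
All principles are respected.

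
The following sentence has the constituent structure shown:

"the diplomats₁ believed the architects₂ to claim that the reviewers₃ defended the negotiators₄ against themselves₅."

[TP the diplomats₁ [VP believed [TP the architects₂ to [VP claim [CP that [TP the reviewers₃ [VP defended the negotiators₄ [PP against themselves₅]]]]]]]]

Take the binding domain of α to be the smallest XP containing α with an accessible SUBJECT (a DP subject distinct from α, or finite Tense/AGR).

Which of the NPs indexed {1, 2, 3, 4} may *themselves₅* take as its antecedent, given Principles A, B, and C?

{3, 4}

*themselves* is an anaphor, so Principle A applies: it must be bound in its binding domain.
Binding domain of *themselves₅*: the embedded TP, whose subject is the reviewers₃.
*the diplomats₁* c-commands the anaphor but is outside its binding domain → cannot satisfy Principle A.
*the architects₂* c-commands the anaphor but is outside its binding domain → cannot satisfy Principle A.
*the reviewers₃* c-commands the anaphor within its binding domain → licit binder.
*the negotiators₄* c-commands the anaphor within its binding domain → licit binder.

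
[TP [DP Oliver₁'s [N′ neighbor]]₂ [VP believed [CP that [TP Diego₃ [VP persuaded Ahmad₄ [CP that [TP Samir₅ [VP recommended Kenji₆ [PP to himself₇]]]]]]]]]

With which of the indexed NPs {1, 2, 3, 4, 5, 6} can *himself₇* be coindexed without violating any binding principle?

{5, 6}

*himself* is an anaphor, so Principle A applies: it must be bound in its binding domain.
Binding domain of *himself₇*: the embedded TP, whose subject is Samir₅.
*Oliver₁* does not c-command the anaphor → cannot bind it.
*[Oliver₁'s neighbor]₂* c-commands the anaphor but is outside its binding domain → cannot satisfy Principle A.
*Diego₃* c-commands the anaphor but is outside its binding domain → cannot satisfy Principle A.
*Ahmad₄* c-commands the anaphor but is outside its binding domain → cannot satisfy Principle A.
*Samir₅* c-commands the anaphor within its binding domain → licit binder.
*Kenji₆* c-commands the anaphor within its binding domain → licit binder.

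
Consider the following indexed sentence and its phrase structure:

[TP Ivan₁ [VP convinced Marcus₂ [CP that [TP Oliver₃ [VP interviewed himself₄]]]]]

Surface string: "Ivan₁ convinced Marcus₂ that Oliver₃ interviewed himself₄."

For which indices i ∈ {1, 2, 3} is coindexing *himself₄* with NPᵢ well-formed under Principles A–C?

{3}

*himself* is an anaphor, so Principle A applies: it must be bound in its binding domain.
Binding domain of *himself₄*: the embedded TP, whose subject is Oliver₃.
*Ivan₁* c-commands the anaphor but is outside its binding domain → cannot satisfy Principle A.
*Marcus₂* c-commands the anaphor but is outside its binding domain → cannot satisfy Principle A.
*Oliver₃* c-commands the anaphor within its binding domain → licit binder.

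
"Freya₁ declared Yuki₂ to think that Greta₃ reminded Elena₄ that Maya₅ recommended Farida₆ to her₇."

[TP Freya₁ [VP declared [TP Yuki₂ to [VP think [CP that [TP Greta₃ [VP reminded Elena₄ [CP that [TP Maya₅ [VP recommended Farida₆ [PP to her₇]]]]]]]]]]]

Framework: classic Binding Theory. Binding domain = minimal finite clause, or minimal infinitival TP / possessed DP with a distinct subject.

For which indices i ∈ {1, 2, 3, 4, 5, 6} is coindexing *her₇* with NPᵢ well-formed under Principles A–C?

*her* is a pronoun, so Principle B applies: it must be free in its binding domain.
Binding domain of *her₇*: the embedded TP, whose subject is Maya₅.
*Freya₁* c-commands the pronoun but from outside its binding domain, and is not c-commanded by it → coindexation permitted.
*Yuki₂* c-commands the pronoun but from outside its binding domain, and is not c-commanded by it → coindexation permitted.
*Greta₃* c-commands the pronoun but from outside its binding domain, and is not c-commanded by it → coindexation permitted.
*Elena₄* c-commands the pronoun but from outside its binding domain, and is not c-commanded by it → coindexation permitted.
*Maya₅* c-commands the pronoun within its binding domain → coindexation would violate Principle B.
*Farida₆* c-commands the pronoun within its binding domain → coindexation would violate Principle B.

{1, 2, 3, 4}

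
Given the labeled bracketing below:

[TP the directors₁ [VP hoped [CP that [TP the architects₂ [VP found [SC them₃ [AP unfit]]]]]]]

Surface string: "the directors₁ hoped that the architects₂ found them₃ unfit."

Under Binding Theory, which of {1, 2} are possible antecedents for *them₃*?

{1}

*them* is a pronoun, so Principle B applies: it must be free in its binding domain.
Binding domain of *them₃*: the embedded TP, whose subject is the architects₂.
*the directors₁* c-commands the pronoun but from outside its binding domain, and is not c-commanded by it → coindexation permitted.
*the architects₂* c-commands the pronoun within its binding domain → coindexation would violate Principle B.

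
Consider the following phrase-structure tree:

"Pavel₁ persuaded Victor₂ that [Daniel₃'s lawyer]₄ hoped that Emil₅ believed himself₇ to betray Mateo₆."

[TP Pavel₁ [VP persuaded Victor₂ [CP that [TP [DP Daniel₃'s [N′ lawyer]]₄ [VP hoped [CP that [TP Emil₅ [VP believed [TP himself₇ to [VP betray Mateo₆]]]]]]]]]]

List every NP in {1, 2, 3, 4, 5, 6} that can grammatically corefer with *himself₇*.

*himself* is an anaphor, so Principle A applies: it must be bound in its binding domain.
Binding domain of *himself₇*: the embedded TP, whose subject is Emil₅.
*Pavel₁* c-commands the anaphor but is outside its binding domain → cannot satisfy Principle A.
*Victor₂* c-commands the anaphor but is outside its binding domain → cannot satisfy Principle A.
*Daniel₃* does not c-command the anaphor → cannot bind it.
*[Daniel₃'s lawyer]₄* c-commands the anaphor but is outside its binding domain → cannot satisfy Principle A.
*Emil₅* c-commands the anaphor within its binding domain → licit binder.
*Mateo₆* does not c-command the anaphor → cannot bind it.

{5}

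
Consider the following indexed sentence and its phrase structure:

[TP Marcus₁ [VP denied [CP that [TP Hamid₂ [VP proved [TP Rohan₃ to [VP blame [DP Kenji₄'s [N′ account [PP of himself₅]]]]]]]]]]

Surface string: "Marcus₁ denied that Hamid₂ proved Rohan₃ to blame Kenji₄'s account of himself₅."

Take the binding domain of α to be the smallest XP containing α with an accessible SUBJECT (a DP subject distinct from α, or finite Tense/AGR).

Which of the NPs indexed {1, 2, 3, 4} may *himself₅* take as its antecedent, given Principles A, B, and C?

*himself* is an anaphor, so Principle A applies: it must be bound in its binding domain.
Binding domain of *himself₅*: the possessed DP, whose subject is Kenji₄.
*Marcus₁* c-commands the anaphor but is outside its binding domain → cannot satisfy Principle A.
*Hamid₂* c-commands the anaphor but is outside its binding domain → cannot satisfy Principle A.
*Rohan₃* c-commands the anaphor but is outside its binding domain → cannot satisfy Principle A.
*Kenji₄* c-commands the anaphor within its binding domain → licit binder.

{4}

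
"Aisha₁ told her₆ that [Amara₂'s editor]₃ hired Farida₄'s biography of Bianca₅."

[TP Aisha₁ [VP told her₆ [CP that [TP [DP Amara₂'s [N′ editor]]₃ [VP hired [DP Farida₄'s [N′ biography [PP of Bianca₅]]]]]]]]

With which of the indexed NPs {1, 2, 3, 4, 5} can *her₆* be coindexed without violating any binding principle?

*her* is a pronoun, so Principle B applies: it must be free in its binding domain.
Binding domain of *her₆*: the matrix TP, whose subject is Aisha₁.
*Aisha₁* c-commands the pronoun within its binding domain → coindexation would violate Principle B.
*Amara₂*: the pronoun c-commands this R-expression → coindexation would violate Principle C on *Amara₂*.
*[Amara₂'s editor]₃*: the pronoun c-commands this R-expression → coindexation would violate Principle C on *[Amara₂'s editor]₃*.
*Farida₄*: the pronoun c-commands this R-expression → coindexation would violate Principle C on *Farida₄*.
*Bianca₅*: the pronoun c-commands this R-expression → coindexation would violate Principle C on *Bianca₅*.

none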